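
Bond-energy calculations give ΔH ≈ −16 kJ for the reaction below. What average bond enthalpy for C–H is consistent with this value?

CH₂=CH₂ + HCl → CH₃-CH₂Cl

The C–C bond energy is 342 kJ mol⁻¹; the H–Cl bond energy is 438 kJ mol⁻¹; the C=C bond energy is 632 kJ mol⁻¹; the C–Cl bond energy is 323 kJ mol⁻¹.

Let D be the C–H bond energy.
Σ(broken) = 4×D + 1×632 + 1×438 = 1070 + 4D
Σ(formed) = 1×342 + 1×323 + 5×D = 665 + 5D
ΔH = Σ(broken) − Σ(formed) = (1070 + 4D) − (665 + 5D) = +405 − D
Setting this equal to −16 kJ gives D = 421 kJ/mol.

D(C–H) ≈ 421 kJ/mol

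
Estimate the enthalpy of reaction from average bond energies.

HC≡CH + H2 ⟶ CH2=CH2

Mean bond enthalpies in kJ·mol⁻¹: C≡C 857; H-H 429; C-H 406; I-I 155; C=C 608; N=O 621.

ΔH ≈ −134 kJ

Bonds broken (reactants):
  C≡C: 1 × 857 = 857
  C-H: 2 × 406 = 812
  H-H: 1 × 429 = 429
  Σ(broken) = 2098 kJ
Bonds formed (products):
  C-H: 4 × 406 = 1624
  C=C: 1 × 608 = 608
  Σ(formed) = 2232 kJ
ΔH = Σ(broken) − Σ(formed) = 2098 − 2232 = −134 kJ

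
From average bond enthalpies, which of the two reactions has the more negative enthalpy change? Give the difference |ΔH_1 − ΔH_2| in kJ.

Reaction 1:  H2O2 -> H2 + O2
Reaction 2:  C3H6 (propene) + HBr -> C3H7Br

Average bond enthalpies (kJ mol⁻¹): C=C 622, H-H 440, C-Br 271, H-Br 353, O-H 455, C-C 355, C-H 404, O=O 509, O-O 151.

Reaction 2, by 167 kJ

Reaction 1:
  Bonds broken (reactants):
    O-H: 2 × 455 = 910
    O-O: 1 × 151 = 151
    Σ(broken) = 1061 kJ
  Bonds formed (products):
    H-H: 1 × 440 = 440
    O=O: 1 × 509 = 509
    Σ(formed) = 949 kJ
  ΔH_1 = 1061 − 949 = +112 kJ
Reaction 2:
  Bonds broken (reactants):
    C-C: 1 × 355 = 355
    C-H: 6 × 404 = 2424
    C=C: 1 × 622 = 622
    H-Br: 1 × 353 = 353
    Σ(broken) = 3754 kJ
  Bonds formed (products):
    C-Br: 1 × 271 = 271
    C-C: 2 × 355 = 710
    C-H: 7 × 404 = 2828
    Σ(formed) = 3809 kJ
  ΔH_2 = 3754 − 3809 = −55 kJ
ΔH_1 − ΔH_2 = +167 kJ, so reaction 2 has the more negative ΔH; |ΔH_1 − ΔH_2| = 167 kJ.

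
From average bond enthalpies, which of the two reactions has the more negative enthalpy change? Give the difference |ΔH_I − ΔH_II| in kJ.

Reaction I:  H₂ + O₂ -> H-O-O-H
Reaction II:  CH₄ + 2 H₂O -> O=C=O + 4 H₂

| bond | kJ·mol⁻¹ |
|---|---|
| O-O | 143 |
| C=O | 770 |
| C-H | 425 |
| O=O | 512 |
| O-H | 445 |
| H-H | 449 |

Reaction I, by 216 kJ

Reaction I:
  Bonds broken (reactants):
    H-H: 1 × 449 = 449
    O=O: 1 × 512 = 512
    Σ(broken) = 961 kJ
  Bonds formed (products):
    O-H: 2 × 445 = 890
    O-O: 1 × 143 = 143
    Σ(formed) = 1033 kJ
  ΔH_I = 961 − 1033 = −72 kJ
Reaction II:
  Bonds broken (reactants):
    C-H: 4 × 425 = 1700
    O-H: 4 × 445 = 1780
    Σ(broken) = 3480 kJ
  Bonds formed (products):
    C=O: 2 × 770 = 1540
    H-H: 4 × 449 = 1796
    Σ(formed) = 3336 kJ
  ΔH_II = 3480 − 3336 = +144 kJ
ΔH_I − ΔH_II = −216 kJ, so reaction I has the more negative ΔH; |ΔH_I − ΔH_II| = 216 kJ.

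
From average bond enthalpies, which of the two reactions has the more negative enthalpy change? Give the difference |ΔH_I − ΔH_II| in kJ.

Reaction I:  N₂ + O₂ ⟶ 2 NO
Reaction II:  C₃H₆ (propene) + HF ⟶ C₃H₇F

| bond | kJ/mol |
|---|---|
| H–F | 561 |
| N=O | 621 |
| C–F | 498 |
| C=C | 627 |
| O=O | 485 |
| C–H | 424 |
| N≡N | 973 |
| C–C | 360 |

Reaction I:
  Bonds broken (reactants):
    N≡N: 1 × 973 = 973
    O=O: 1 × 485 = 485
    Σ(broken) = 1458 kJ
  Bonds formed (products):
    N=O: 2 × 621 = 1242
    Σ(formed) = 1242 kJ
  ΔH_I = 1458 − 1242 = +216 kJ
Reaction II:
  Bonds broken (reactants):
    C–C: 1 × 360 = 360
    C–H: 6 × 424 = 2544
    C=C: 1 × 627 = 627
    H–F: 1 × 561 = 561
    Σ(broken) = 4092 kJ
  Bonds formed (products):
    C–C: 2 × 360 = 720
    C–F: 1 × 498 = 498
    C–H: 7 × 424 = 2968
    Σ(formed) = 4186 kJ
  ΔH_II = 4092 − 4186 = −94 kJ
ΔH_I − ΔH_II = +310 kJ, so reaction II has the more negative ΔH; |ΔH_I − ΔH_II| = 310 kJ.

Reaction II, by 310 kJ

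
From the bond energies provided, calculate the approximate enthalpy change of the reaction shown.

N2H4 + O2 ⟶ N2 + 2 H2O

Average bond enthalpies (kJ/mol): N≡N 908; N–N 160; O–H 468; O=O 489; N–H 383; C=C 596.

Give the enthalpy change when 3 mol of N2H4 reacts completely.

ΔH = −1797 kJ

Bonds broken (reactants):
  N–H: 4 × 383 = 1532
  N–N: 1 × 160 = 160
  O=O: 1 × 489 = 489
  Σ(broken) = 2181 kJ
Bonds formed (products):
  N≡N: 1 × 908 = 908
  O–H: 4 × 468 = 1872
  Σ(formed) = 2780 kJ
ΔH = Σ(broken) − Σ(formed) = 2181 − 2780 = −599 kJ
For 3× the reaction as written: 3 × (−599) = −1797 kJ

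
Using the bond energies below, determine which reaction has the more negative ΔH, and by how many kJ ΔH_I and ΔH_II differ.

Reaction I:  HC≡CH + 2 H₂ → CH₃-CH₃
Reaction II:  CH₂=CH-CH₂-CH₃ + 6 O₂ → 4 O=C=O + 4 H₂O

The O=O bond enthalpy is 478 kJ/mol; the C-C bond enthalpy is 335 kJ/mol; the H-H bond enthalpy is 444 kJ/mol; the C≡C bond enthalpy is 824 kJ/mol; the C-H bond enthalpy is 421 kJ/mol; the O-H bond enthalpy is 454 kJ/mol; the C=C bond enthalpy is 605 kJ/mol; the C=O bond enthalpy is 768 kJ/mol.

Reaction II, by 1958 kJ

Reaction I:
  Bonds broken (reactants):
    C≡C: 1 × 824 = 824
    C-H: 2 × 421 = 842
    H-H: 2 × 444 = 888
    Σ(broken) = 2554 kJ
  Bonds formed (products):
    C-C: 1 × 335 = 335
    C-H: 6 × 421 = 2526
    Σ(formed) = 2861 kJ
  ΔH_I = 2554 − 2861 = −307 kJ
Reaction II:
  Bonds broken (reactants):
    C-C: 2 × 335 = 670
    C-H: 8 × 421 = 3368
    C=C: 1 × 605 = 605
    O=O: 6 × 478 = 2868
    Σ(broken) = 7511 kJ
  Bonds formed (products):
    C=O: 8 × 768 = 6144
    O-H: 8 × 454 = 3632
    Σ(formed) = 9776 kJ
  ΔH_II = 7511 − 9776 = −2265 kJ
ΔH_I − ΔH_II = +1958 kJ, so reaction II has the more negative ΔH; |ΔH_I − ΔH_II| = 1958 kJ.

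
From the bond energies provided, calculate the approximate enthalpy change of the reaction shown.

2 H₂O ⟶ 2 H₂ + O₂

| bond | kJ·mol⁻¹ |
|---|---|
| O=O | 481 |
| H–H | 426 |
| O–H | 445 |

Bonds broken (reactants):
  O–H: 4 × 445 = 1780
  Σ(broken) = 1780 kJ
Bonds formed (products):
  H–H: 2 × 426 = 852
  O=O: 1 × 481 = 481
  Σ(formed) = 1333 kJ
ΔH = Σ(broken) − Σ(formed) = 1780 − 1333 = +447 kJ

ΔH ≈ +447 kJ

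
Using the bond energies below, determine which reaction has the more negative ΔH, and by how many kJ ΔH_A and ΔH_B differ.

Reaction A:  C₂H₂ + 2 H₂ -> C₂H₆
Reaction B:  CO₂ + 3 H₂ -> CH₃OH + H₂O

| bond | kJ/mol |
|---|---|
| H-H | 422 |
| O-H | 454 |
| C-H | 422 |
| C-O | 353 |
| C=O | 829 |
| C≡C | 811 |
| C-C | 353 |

Reaction A:
  Bonds broken (reactants):
    C≡C: 1 × 811 = 811
    C-H: 2 × 422 = 844
    H-H: 2 × 422 = 844
    Σ(broken) = 2499 kJ
  Bonds formed (products):
    C-C: 1 × 353 = 353
    C-H: 6 × 422 = 2532
    Σ(formed) = 2885 kJ
  ΔH_A = 2499 − 2885 = −386 kJ
Reaction B:
  Bonds broken (reactants):
    C=O: 2 × 829 = 1658
    H-H: 3 × 422 = 1266
    Σ(broken) = 2924 kJ
  Bonds formed (products):
    C-H: 3 × 422 = 1266
    C-O: 1 × 353 = 353
    O-H: 3 × 454 = 1362
    Σ(formed) = 2981 kJ
  ΔH_B = 2924 − 2981 = −57 kJ
ΔH_A − ΔH_B = −329 kJ, so reaction A has the more negative ΔH; |ΔH_A − ΔH_B| = 329 kJ.

Reaction A, by 329 kJ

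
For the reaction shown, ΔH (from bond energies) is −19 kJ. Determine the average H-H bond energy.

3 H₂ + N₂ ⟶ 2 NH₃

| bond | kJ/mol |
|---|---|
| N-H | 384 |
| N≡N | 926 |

Let D be the H-H bond energy.
Σ(broken) = 3×D + 1×926 = 926 + 3D
Σ(formed) = 6×384 = 2304
ΔH = Σ(broken) − Σ(formed) = (926 + 3D) − (2304) = −1378 + 3D
Setting this equal to −19 kJ gives 3D = 1359, so D = 453 kJ/mol.

D(H-H) ≈ 453 kJ/mol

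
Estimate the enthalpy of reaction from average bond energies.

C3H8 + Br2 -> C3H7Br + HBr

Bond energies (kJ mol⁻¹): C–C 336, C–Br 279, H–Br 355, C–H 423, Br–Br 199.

Bonds broken (reactants):
  Br–Br: 1 × 199 = 199
  C–C: 2 × 336 = 672
  C–H: 8 × 423 = 3384
  Σ(broken) = 4255 kJ
Bonds formed (products):
  C–Br: 1 × 279 = 279
  C–C: 2 × 336 = 672
  C–H: 7 × 423 = 2961
  H–Br: 1 × 355 = 355
  Σ(formed) = 4267 kJ
ΔH = Σ(broken) − Σ(formed) = 4255 − 4267 = −12 kJ

ΔH ≈ −12 kJ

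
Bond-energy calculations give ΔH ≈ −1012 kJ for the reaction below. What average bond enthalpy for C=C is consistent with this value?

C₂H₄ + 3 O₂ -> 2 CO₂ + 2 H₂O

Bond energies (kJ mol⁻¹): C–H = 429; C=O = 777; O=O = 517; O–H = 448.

Let D be the C=C bond energy.
Σ(broken) = 4×429 + 1×D + 3×517 = 3267 + D
Σ(formed) = 4×777 + 4×448 = 4900
ΔH = Σ(broken) − Σ(formed) = (3267 + D) − (4900) = −1633 + D
Setting this equal to −1012 kJ gives D = 621 kJ/mol.

D(C=C) ≈ 621 kJ/mol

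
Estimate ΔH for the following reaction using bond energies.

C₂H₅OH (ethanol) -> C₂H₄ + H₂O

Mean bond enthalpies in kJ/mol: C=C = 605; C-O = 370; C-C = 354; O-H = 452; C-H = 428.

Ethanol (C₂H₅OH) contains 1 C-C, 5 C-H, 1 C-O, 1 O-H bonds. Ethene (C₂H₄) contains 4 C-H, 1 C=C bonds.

Bonds broken (reactants):
  C-C: 1 × 354 = 354
  C-H: 5 × 428 = 2140
  C-O: 1 × 370 = 370
  O-H: 1 × 452 = 452
  Σ(broken) = 3316 kJ
Bonds formed (products):
  C-H: 4 × 428 = 1712
  C=C: 1 × 605 = 605
  O-H: 2 × 452 = 904
  Σ(formed) = 3221 kJ
ΔH = Σ(broken) − Σ(formed) = 3316 − 3221 = +95 kJ

ΔH ≈ +95 kJ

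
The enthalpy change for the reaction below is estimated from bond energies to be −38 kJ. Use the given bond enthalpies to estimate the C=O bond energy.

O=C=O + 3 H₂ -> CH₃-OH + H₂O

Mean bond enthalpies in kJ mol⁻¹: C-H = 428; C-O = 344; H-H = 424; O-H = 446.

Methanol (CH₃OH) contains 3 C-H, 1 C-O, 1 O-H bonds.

Let D be the C=O bond energy.
Σ(broken) = 2×D + 3×424 = 1272 + 2D
Σ(formed) = 3×428 + 1×344 + 3×446 = 2966
ΔH = Σ(broken) − Σ(formed) = (1272 + 2D) − (2966) = −1694 + 2D
Setting this equal to −38 kJ gives 2D = 1656, so D = 828 kJ/mol.

D(C=O) ≈ 828 kJ/mol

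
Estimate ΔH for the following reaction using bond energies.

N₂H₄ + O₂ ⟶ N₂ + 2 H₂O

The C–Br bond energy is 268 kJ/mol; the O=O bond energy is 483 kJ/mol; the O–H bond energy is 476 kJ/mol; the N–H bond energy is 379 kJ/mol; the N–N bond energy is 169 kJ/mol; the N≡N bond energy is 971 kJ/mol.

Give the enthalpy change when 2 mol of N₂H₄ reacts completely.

ΔH = −1414 kJ

Bonds broken (reactants):
  N–H: 4 × 379 = 1516
  N–N: 1 × 169 = 169
  O=O: 1 × 483 = 483
  Σ(broken) = 2168 kJ
Bonds formed (products):
  N≡N: 1 × 971 = 971
  O–H: 4 × 476 = 1904
  Σ(formed) = 2875 kJ
ΔH = Σ(broken) − Σ(formed) = 2168 − 2875 = −707 kJ
For 2× the reaction as written: 2 × (−707) = −1414 kJ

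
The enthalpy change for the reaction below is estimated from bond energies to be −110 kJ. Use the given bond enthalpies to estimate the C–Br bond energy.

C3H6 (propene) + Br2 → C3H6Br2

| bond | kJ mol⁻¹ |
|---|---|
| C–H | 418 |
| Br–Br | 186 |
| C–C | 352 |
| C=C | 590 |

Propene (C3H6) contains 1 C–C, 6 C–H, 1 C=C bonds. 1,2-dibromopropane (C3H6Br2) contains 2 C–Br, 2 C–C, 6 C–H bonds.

D(C–Br) ≈ 267 kJ/mol

Let D be the C–Br bond energy.
Σ(broken) = 1×186 + 1×352 + 6×418 + 1×590 = 3636
Σ(formed) = 2×D + 2×352 + 6×418 = 3212 + 2D
ΔH = Σ(broken) − Σ(formed) = (3636) − (3212 + 2D) = +424 − 2D
Setting this equal to −110 kJ gives 2D = 534, so D = 267 kJ/mol.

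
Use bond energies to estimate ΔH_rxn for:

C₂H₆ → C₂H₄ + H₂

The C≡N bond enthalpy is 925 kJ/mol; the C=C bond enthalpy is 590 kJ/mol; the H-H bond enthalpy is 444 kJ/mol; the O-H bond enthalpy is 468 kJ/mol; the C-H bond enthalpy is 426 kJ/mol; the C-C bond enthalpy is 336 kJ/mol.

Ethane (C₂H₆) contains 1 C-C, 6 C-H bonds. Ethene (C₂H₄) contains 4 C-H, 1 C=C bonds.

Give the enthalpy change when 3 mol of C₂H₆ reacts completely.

ΔH = +462 kJ

Bonds broken (reactants):
  C-C: 1 × 336 = 336
  C-H: 6 × 426 = 2556
  Σ(broken) = 2892 kJ
Bonds formed (products):
  C-H: 4 × 426 = 1704
  C=C: 1 × 590 = 590
  H-H: 1 × 444 = 444
  Σ(formed) = 2738 kJ
ΔH = Σ(broken) − Σ(formed) = 2892 − 2738 = +154 kJ
For 3× the reaction as written: 3 × (+154) = +462 kJ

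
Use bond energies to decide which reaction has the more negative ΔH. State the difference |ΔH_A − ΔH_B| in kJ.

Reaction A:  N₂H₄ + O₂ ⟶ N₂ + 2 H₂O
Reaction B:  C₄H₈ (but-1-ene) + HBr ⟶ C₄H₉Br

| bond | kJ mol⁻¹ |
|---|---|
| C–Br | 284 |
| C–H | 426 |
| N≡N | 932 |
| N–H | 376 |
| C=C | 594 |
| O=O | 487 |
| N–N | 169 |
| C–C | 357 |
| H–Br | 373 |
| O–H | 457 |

Reaction A, by 500 kJ

Reaction A:
  Bonds broken (reactants):
    N–H: 4 × 376 = 1504
    N–N: 1 × 169 = 169
    O=O: 1 × 487 = 487
    Σ(broken) = 2160 kJ
  Bonds formed (products):
    N≡N: 1 × 932 = 932
    O–H: 4 × 457 = 1828
    Σ(formed) = 2760 kJ
  ΔH_A = 2160 − 2760 = −600 kJ
Reaction B:
  Bonds broken (reactants):
    C–C: 2 × 357 = 714
    C–H: 8 × 426 = 3408
    C=C: 1 × 594 = 594
    H–Br: 1 × 373 = 373
    Σ(broken) = 5089 kJ
  Bonds formed (products):
    C–Br: 1 × 284 = 284
    C–C: 3 × 357 = 1071
    C–H: 9 × 426 = 3834
    Σ(formed) = 5189 kJ
  ΔH_B = 5089 − 5189 = −100 kJ
ΔH_A − ΔH_B = −500 kJ, so reaction A has the more negative ΔH; |ΔH_A − ΔH_B| = 500 kJ.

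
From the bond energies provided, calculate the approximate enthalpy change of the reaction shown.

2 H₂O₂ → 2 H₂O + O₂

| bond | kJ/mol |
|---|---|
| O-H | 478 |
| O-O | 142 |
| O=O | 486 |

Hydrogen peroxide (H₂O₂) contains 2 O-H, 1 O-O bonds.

Bonds broken (reactants):
  O-H: 4 × 478 = 1912
  O-O: 2 × 142 = 284
  Σ(broken) = 2196 kJ
Bonds formed (products):
  O-H: 4 × 478 = 1912
  O=O: 1 × 486 = 486
  Σ(formed) = 2398 kJ
ΔH = Σ(broken) − Σ(formed) = 2196 − 2398 = −202 kJ

ΔH ≈ −202 kJ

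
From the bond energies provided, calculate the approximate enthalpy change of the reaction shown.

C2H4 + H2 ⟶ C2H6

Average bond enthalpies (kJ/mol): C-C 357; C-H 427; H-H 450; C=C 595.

Bonds broken (reactants):
  C-H: 4 × 427 = 1708
  C=C: 1 × 595 = 595
  H-H: 1 × 450 = 450
  Σ(broken) = 2753 kJ
Bonds formed (products):
  C-C: 1 × 357 = 357
  C-H: 6 × 427 = 2562
  Σ(formed) = 2919 kJ
ΔH = Σ(broken) − Σ(formed) = 2753 − 2919 = −166 kJ

ΔH ≈ −166 kJ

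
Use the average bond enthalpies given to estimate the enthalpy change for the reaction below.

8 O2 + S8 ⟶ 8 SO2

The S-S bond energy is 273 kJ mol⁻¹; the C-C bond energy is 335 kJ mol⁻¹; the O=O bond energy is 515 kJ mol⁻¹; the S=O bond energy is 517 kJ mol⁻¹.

Bonds broken (reactants):
  O=O: 8 × 515 = 4120
  S-S: 8 × 273 = 2184
  Σ(broken) = 6304 kJ
Bonds formed (products):
  S=O: 16 × 517 = 8272
  Σ(formed) = 8272 kJ
ΔH = Σ(broken) − Σ(formed) = 6304 − 8272 = −1968 kJ

ΔH ≈ −1968 kJ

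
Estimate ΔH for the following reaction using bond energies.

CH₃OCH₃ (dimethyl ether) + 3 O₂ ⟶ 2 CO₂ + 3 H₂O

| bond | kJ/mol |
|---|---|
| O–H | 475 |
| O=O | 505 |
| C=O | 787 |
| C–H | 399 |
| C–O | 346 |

Bonds broken (reactants):
  C–H: 6 × 399 = 2394
  C–O: 2 × 346 = 692
  O=O: 3 × 505 = 1515
  Σ(broken) = 4601 kJ
Bonds formed (products):
  C=O: 4 × 787 = 3148
  O–H: 6 × 475 = 2850
  Σ(formed) = 5998 kJ
ΔH = Σ(broken) − Σ(formed) = 4601 − 5998 = −1397 kJ

ΔH ≈ −1397 kJ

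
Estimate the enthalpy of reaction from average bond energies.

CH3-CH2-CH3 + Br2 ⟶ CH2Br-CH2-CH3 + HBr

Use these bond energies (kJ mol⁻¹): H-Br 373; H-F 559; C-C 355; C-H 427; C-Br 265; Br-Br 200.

Bonds broken (reactants):
  Br-Br: 1 × 200 = 200
  C-C: 2 × 355 = 710
  C-H: 8 × 427 = 3416
  Σ(broken) = 4326 kJ
Bonds formed (products):
  C-Br: 1 × 265 = 265
  C-C: 2 × 355 = 710
  C-H: 7 × 427 = 2989
  H-Br: 1 × 373 = 373
  Σ(formed) = 4337 kJ
ΔH = Σ(broken) − Σ(formed) = 4326 − 4337 = −11 kJ

ΔH ≈ −11 kJ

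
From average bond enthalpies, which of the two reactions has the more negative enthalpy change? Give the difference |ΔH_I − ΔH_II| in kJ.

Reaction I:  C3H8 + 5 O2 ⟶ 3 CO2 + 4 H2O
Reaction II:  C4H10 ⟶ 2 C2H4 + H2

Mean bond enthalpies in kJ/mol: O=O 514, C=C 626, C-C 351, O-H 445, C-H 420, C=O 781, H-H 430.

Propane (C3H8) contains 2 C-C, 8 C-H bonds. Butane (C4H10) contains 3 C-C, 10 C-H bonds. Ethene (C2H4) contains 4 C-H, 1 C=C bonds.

Reaction I:
  Bonds broken (reactants):
    C-C: 2 × 351 = 702
    C-H: 8 × 420 = 3360
    O=O: 5 × 514 = 2570
    Σ(broken) = 6632 kJ
  Bonds formed (products):
    C=O: 6 × 781 = 4686
    O-H: 8 × 445 = 3560
    Σ(formed) = 8246 kJ
  ΔH_I = 6632 − 8246 = −1614 kJ
Reaction II:
  Bonds broken (reactants):
    C-C: 3 × 351 = 1053
    C-H: 10 × 420 = 4200
    Σ(broken) = 5253 kJ
  Bonds formed (products):
    C-H: 8 × 420 = 3360
    C=C: 2 × 626 = 1252
    H-H: 1 × 430 = 430
    Σ(formed) = 5042 kJ
  ΔH_II = 5253 − 5042 = +211 kJ
ΔH_I − ΔH_II = −1825 kJ, so reaction I has the more negative ΔH; |ΔH_I − ΔH_II| = 1825 kJ.

Reaction I, by 1825 kJ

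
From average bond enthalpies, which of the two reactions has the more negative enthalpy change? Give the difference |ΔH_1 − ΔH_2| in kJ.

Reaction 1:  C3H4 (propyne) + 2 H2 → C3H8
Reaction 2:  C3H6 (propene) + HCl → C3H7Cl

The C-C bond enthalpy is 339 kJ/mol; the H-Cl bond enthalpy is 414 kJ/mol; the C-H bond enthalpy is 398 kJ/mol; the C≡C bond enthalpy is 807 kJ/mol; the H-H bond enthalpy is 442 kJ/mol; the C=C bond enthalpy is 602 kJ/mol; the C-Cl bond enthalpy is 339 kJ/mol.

Reaction 1:
  Bonds broken (reactants):
    C≡C: 1 × 807 = 807
    C-C: 1 × 339 = 339
    C-H: 4 × 398 = 1592
    H-H: 2 × 442 = 884
    Σ(broken) = 3622 kJ
  Bonds formed (products):
    C-C: 2 × 339 = 678
    C-H: 8 × 398 = 3184
    Σ(formed) = 3862 kJ
  ΔH_1 = 3622 − 3862 = −240 kJ
Reaction 2:
  Bonds broken (reactants):
    C-C: 1 × 339 = 339
    C-H: 6 × 398 = 2388
    C=C: 1 × 602 = 602
    H-Cl: 1 × 414 = 414
    Σ(broken) = 3743 kJ
  Bonds formed (products):
    C-C: 2 × 339 = 678
    C-Cl: 1 × 339 = 339
    C-H: 7 × 398 = 2786
    Σ(formed) = 3803 kJ
  ΔH_2 = 3743 − 3803 = −60 kJ
ΔH_1 − ΔH_2 = −180 kJ, so reaction 1 has the more negative ΔH; |ΔH_1 − ΔH_2| = 180 kJ.

Reaction 1, by 180 kJ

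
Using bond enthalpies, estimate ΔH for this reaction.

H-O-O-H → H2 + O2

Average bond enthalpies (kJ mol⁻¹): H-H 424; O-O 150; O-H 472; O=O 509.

ΔH ≈ +161 kJ

Bonds broken (reactants):
  O-H: 2 × 472 = 944
  O-O: 1 × 150 = 150
  Σ(broken) = 1094 kJ
Bonds formed (products):
  H-H: 1 × 424 = 424
  O=O: 1 × 509 = 509
  Σ(formed) = 933 kJ
ΔH = Σ(broken) − Σ(formed) = 1094 − 933 = +161 kJ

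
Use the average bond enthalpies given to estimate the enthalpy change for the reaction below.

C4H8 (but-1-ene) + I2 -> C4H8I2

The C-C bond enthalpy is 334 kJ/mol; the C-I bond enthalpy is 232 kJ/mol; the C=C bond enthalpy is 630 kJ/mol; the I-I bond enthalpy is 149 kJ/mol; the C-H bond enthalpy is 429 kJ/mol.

ΔH ≈ −19 kJ

Bonds broken (reactants):
  C-C: 2 × 334 = 668
  C-H: 8 × 429 = 3432
  C=C: 1 × 630 = 630
  I-I: 1 × 149 = 149
  Σ(broken) = 4879 kJ
Bonds formed (products):
  C-C: 3 × 334 = 1002
  C-H: 8 × 429 = 3432
  C-I: 2 × 232 = 464
  Σ(formed) = 4898 kJ
ΔH = Σ(broken) − Σ(formed) = 4879 − 4898 = −19 kJ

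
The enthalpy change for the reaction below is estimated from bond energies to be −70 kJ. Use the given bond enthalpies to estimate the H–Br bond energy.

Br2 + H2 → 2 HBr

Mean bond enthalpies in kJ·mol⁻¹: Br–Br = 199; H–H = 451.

D(H–Br) ≈ 360 kJ/mol

Let D be the H–Br bond energy.
Σ(broken) = 1×199 + 1×451 = 650
Σ(formed) = 2×D = 2D
ΔH = Σ(broken) − Σ(formed) = (650) − (2D) = +650 − 2D
Setting this equal to −70 kJ gives 2D = 720, so D = 360 kJ/mol.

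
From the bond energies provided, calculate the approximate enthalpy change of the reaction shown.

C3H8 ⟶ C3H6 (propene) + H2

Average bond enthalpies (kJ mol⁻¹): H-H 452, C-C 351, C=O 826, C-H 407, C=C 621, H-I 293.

ΔH ≈ +92 kJ

Bonds broken (reactants):
  C-C: 2 × 351 = 702
  C-H: 8 × 407 = 3256
  Σ(broken) = 3958 kJ
Bonds formed (products):
  C-C: 1 × 351 = 351
  C-H: 6 × 407 = 2442
  C=C: 1 × 621 = 621
  H-H: 1 × 452 = 452
  Σ(formed) = 3866 kJ
ΔH = Σ(broken) − Σ(formed) = 3958 − 3866 = +92 kJ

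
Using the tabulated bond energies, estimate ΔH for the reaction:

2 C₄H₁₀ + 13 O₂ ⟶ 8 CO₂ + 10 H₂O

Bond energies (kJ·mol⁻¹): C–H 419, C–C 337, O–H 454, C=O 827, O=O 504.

Bonds broken (reactants):
  C–C: 6 × 337 = 2022
  C–H: 20 × 419 = 8380
  O=O: 13 × 504 = 6552
  Σ(broken) = 16954 kJ
Bonds formed (products):
  C=O: 16 × 827 = 13232
  O–H: 20 × 454 = 9080
  Σ(formed) = 22312 kJ
ΔH = Σ(broken) − Σ(formed) = 16954 − 22312 = −5358 kJ

ΔH ≈ −5358 kJ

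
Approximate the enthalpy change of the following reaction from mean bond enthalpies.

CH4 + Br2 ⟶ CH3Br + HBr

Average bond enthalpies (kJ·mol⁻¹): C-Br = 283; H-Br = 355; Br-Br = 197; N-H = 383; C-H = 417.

ΔH ≈ −24 kJ

Bonds broken (reactants):
  Br-Br: 1 × 197 = 197
  C-H: 4 × 417 = 1668
  Σ(broken) = 1865 kJ
Bonds formed (products):
  C-Br: 1 × 283 = 283
  C-H: 3 × 417 = 1251
  H-Br: 1 × 355 = 355
  Σ(formed) = 1889 kJ
ΔH = Σ(broken) − Σ(formed) = 1865 − 1889 = −24 kJ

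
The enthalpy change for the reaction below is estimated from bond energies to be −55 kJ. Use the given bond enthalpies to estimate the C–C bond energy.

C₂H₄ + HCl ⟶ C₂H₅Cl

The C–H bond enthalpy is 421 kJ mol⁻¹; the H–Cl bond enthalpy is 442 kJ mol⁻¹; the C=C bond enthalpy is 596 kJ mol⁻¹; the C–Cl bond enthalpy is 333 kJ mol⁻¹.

Let D be the C–C bond energy.
Σ(broken) = 4×421 + 1×596 + 1×442 = 2722
Σ(formed) = 1×D + 1×333 + 5×421 = 2438 + D
ΔH = Σ(broken) − Σ(formed) = (2722) − (2438 + D) = +284 − D
Setting this equal to −55 kJ gives D = 339 kJ/mol.

D(C–C) ≈ 339 kJ/mol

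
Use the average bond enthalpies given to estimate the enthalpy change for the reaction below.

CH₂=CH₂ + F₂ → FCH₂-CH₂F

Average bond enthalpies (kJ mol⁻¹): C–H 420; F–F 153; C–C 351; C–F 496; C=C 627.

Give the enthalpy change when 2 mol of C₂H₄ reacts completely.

ΔH = −1126 kJ

Bonds broken (reactants):
  C–H: 4 × 420 = 1680
  C=C: 1 × 627 = 627
  F–F: 1 × 153 = 153
  Σ(broken) = 2460 kJ
Bonds formed (products):
  C–C: 1 × 351 = 351
  C–F: 2 × 496 = 992
  C–H: 4 × 420 = 1680
  Σ(formed) = 3023 kJ
ΔH = Σ(broken) − Σ(formed) = 2460 − 3023 = −563 kJ
For 2× the reaction as written: 2 × (−563) = −1126 kJ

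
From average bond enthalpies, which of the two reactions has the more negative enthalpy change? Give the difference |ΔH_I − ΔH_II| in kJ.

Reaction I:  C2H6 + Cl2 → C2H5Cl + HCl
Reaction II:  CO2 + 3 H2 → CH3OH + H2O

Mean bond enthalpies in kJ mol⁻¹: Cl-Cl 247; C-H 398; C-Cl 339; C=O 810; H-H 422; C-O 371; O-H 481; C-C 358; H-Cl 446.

Reaction I, by 18 kJ

Reaction I:
  Bonds broken (reactants):
    C-C: 1 × 358 = 358
    C-H: 6 × 398 = 2388
    Cl-Cl: 1 × 247 = 247
    Σ(broken) = 2993 kJ
  Bonds formed (products):
    C-C: 1 × 358 = 358
    C-Cl: 1 × 339 = 339
    C-H: 5 × 398 = 1990
    H-Cl: 1 × 446 = 446
    Σ(formed) = 3133 kJ
  ΔH_I = 2993 − 3133 = −140 kJ
Reaction II:
  Bonds broken (reactants):
    C=O: 2 × 810 = 1620
    H-H: 3 × 422 = 1266
    Σ(broken) = 2886 kJ
  Bonds formed (products):
    C-H: 3 × 398 = 1194
    C-O: 1 × 371 = 371
    O-H: 3 × 481 = 1443
    Σ(formed) = 3008 kJ
  ΔH_II = 2886 − 3008 = −122 kJ
ΔH_I − ΔH_II = −18 kJ, so reaction I has the more negative ΔH; |ΔH_I − ΔH_II| = 18 kJ.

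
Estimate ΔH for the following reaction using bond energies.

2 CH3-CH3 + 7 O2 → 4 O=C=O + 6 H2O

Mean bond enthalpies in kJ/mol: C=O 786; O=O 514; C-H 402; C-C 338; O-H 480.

ΔH ≈ −2950 kJ

Bonds broken (reactants):
  C-C: 2 × 338 = 676
  C-H: 12 × 402 = 4824
  O=O: 7 × 514 = 3598
  Σ(broken) = 9098 kJ
Bonds formed (products):
  C=O: 8 × 786 = 6288
  O-H: 12 × 480 = 5760
  Σ(formed) = 12048 kJ
ΔH = Σ(broken) − Σ(formed) = 9098 − 12048 = −2950 kJ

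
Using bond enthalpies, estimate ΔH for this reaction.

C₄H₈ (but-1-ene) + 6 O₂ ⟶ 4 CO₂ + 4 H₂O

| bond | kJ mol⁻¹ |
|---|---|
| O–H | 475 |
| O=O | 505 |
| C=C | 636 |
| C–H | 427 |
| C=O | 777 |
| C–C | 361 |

Bonds broken (reactants):
  C–C: 2 × 361 = 722
  C–H: 8 × 427 = 3416
  C=C: 1 × 636 = 636
  O=O: 6 × 505 = 3030
  Σ(broken) = 7804 kJ
Bonds formed (products):
  C=O: 8 × 777 = 6216
  O–H: 8 × 475 = 3800
  Σ(formed) = 10016 kJ
ΔH = Σ(broken) − Σ(formed) = 7804 − 10016 = −2212 kJ

ΔH ≈ −2212 kJ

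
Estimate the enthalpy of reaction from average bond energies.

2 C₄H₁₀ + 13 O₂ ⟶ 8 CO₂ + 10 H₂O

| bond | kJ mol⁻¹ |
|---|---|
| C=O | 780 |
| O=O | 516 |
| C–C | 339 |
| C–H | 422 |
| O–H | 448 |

Bonds broken (reactants):
  C–C: 6 × 339 = 2034
  C–H: 20 × 422 = 8440
  O=O: 13 × 516 = 6708
  Σ(broken) = 17182 kJ
Bonds formed (products):
  C=O: 16 × 780 = 12480
  O–H: 20 × 448 = 8960
  Σ(formed) = 21440 kJ
ΔH = Σ(broken) − Σ(formed) = 17182 − 21440 = −4258 kJ

ΔH ≈ −4258 kJ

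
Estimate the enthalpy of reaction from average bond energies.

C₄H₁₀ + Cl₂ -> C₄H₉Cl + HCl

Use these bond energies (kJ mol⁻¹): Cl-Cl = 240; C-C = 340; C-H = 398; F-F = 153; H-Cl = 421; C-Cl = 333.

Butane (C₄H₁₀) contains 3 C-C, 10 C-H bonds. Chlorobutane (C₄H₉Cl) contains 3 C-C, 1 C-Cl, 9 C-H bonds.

ΔH ≈ −116 kJ

Bonds broken (reactants):
  C-C: 3 × 340 = 1020
  C-H: 10 × 398 = 3980
  Cl-Cl: 1 × 240 = 240
  Σ(broken) = 5240 kJ
Bonds formed (products):
  C-C: 3 × 340 = 1020
  C-Cl: 1 × 333 = 333
  C-H: 9 × 398 = 3582
  H-Cl: 1 × 421 = 421
  Σ(formed) = 5356 kJ
ΔH = Σ(broken) − Σ(formed) = 5240 − 5356 = −116 kJ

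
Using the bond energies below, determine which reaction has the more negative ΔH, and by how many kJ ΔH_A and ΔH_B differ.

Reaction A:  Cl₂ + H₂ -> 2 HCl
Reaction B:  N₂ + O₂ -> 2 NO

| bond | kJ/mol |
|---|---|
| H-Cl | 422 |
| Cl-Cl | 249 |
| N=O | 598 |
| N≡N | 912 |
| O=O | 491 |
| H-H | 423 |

Reaction A, by 379 kJ

Reaction A:
  Bonds broken (reactants):
    Cl-Cl: 1 × 249 = 249
    H-H: 1 × 423 = 423
    Σ(broken) = 672 kJ
  Bonds formed (products):
    H-Cl: 2 × 422 = 844
    Σ(formed) = 844 kJ
  ΔH_A = 672 − 844 = −172 kJ
Reaction B:
  Bonds broken (reactants):
    N≡N: 1 × 912 = 912
    O=O: 1 × 491 = 491
    Σ(broken) = 1403 kJ
  Bonds formed (products):
    N=O: 2 × 598 = 1196
    Σ(formed) = 1196 kJ
  ΔH_B = 1403 − 1196 = +207 kJ
ΔH_A − ΔH_B = −379 kJ, so reaction A has the more negative ΔH; |ΔH_A − ΔH_B| = 379 kJ.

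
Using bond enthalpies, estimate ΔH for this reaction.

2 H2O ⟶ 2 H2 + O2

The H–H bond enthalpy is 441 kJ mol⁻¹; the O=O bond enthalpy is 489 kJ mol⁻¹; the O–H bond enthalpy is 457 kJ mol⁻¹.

ΔH ≈ +457 kJ

Bonds broken (reactants):
  O–H: 4 × 457 = 1828
  Σ(broken) = 1828 kJ
Bonds formed (products):
  H–H: 2 × 441 = 882
  O=O: 1 × 489 = 489
  Σ(formed) = 1371 kJ
ΔH = Σ(broken) − Σ(formed) = 1828 − 1371 = +457 kJ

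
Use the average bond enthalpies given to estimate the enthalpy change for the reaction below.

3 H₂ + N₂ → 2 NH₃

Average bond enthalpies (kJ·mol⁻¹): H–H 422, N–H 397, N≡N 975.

ΔH ≈ −141 kJ

Bonds broken (reactants):
  H–H: 3 × 422 = 1266
  N≡N: 1 × 975 = 975
  Σ(broken) = 2241 kJ
Bonds formed (products):
  N–H: 6 × 397 = 2382
  Σ(formed) = 2382 kJ
ΔH = Σ(broken) − Σ(formed) = 2241 − 2382 = −141 kJ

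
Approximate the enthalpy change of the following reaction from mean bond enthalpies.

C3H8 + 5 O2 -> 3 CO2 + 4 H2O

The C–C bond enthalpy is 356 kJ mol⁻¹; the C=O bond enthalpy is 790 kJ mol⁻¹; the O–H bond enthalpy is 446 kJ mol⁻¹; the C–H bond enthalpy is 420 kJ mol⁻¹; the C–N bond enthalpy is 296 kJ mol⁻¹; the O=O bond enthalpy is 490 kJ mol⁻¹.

ΔH ≈ −1786 kJ

Bonds broken (reactants):
  C–C: 2 × 356 = 712
  C–H: 8 × 420 = 3360
  O=O: 5 × 490 = 2450
  Σ(broken) = 6522 kJ
Bonds formed (products):
  C=O: 6 × 790 = 4740
  O–H: 8 × 446 = 3568
  Σ(formed) = 8308 kJ
ΔH = Σ(broken) − Σ(formed) = 6522 − 8308 = −1786 kJ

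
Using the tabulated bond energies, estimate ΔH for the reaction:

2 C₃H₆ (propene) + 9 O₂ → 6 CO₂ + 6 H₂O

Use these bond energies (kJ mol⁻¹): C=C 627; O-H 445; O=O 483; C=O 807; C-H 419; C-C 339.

ΔH ≈ −3717 kJ

Bonds broken (reactants):
  C-C: 2 × 339 = 678
  C-H: 12 × 419 = 5028
  C=C: 2 × 627 = 1254
  O=O: 9 × 483 = 4347
  Σ(broken) = 11307 kJ
Bonds formed (products):
  C=O: 12 × 807 = 9684
  O-H: 12 × 445 = 5340
  Σ(formed) = 15024 kJ
ΔH = Σ(broken) − Σ(formed) = 11307 − 15024 = −3717 kJ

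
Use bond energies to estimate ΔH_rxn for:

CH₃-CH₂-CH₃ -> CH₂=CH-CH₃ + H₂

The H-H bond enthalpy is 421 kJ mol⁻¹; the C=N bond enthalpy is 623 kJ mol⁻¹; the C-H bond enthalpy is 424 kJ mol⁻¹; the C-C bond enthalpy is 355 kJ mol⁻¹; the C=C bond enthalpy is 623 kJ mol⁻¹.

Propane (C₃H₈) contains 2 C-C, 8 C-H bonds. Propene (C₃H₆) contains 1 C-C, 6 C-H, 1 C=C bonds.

ΔH ≈ +159 kJ

Bonds broken (reactants):
  C-C: 2 × 355 = 710
  C-H: 8 × 424 = 3392
  Σ(broken) = 4102 kJ
Bonds formed (products):
  C-C: 1 × 355 = 355
  C-H: 6 × 424 = 2544
  C=C: 1 × 623 = 623
  H-H: 1 × 421 = 421
  Σ(formed) = 3943 kJ
ΔH = Σ(broken) − Σ(formed) = 4102 − 3943 = +159 kJ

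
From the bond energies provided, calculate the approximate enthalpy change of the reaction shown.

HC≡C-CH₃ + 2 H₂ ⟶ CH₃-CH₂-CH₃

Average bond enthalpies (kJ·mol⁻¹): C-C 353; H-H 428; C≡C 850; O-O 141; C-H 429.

ΔH ≈ −363 kJ

Bonds broken (reactants):
  C≡C: 1 × 850 = 850
  C-C: 1 × 353 = 353
  C-H: 4 × 429 = 1716
  H-H: 2 × 428 = 856
  Σ(broken) = 3775 kJ
Bonds formed (products):
  C-C: 2 × 353 = 706
  C-H: 8 × 429 = 3432
  Σ(formed) = 4138 kJ
ΔH = Σ(broken) − Σ(formed) = 3775 − 4138 = −363 kJ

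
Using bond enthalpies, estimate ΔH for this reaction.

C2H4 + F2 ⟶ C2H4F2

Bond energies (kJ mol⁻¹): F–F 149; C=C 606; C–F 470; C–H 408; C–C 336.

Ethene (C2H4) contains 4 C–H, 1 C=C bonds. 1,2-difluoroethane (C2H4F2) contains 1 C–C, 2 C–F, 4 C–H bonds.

Bonds broken (reactants):
  C–H: 4 × 408 = 1632
  C=C: 1 × 606 = 606
  F–F: 1 × 149 = 149
  Σ(broken) = 2387 kJ
Bonds formed (products):
  C–C: 1 × 336 = 336
  C–F: 2 × 470 = 940
  C–H: 4 × 408 = 1632
  Σ(formed) = 2908 kJ
ΔH = Σ(broken) − Σ(formed) = 2387 − 2908 = −521 kJ

ΔH ≈ −521 kJ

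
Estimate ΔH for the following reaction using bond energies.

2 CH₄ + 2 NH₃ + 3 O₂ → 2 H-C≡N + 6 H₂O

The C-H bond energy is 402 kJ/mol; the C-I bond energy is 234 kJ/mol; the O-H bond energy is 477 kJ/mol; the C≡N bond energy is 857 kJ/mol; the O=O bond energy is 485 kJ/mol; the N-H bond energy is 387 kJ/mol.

ΔH ≈ −1249 kJ

Bonds broken (reactants):
  C-H: 8 × 402 = 3216
  N-H: 6 × 387 = 2322
  O=O: 3 × 485 = 1455
  Σ(broken) = 6993 kJ
Bonds formed (products):
  C≡N: 2 × 857 = 1714
  C-H: 2 × 402 = 804
  O-H: 12 × 477 = 5724
  Σ(formed) = 8242 kJ
ΔH = Σ(broken) − Σ(formed) = 6993 − 8242 = −1249 kJ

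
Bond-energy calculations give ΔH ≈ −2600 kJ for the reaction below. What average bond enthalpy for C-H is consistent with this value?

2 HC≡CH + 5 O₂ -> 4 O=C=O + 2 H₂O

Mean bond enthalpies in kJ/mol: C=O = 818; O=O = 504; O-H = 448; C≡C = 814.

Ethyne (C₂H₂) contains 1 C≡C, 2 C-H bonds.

Let D be the C-H bond energy.
Σ(broken) = 2×814 + 4×D + 5×504 = 4148 + 4D
Σ(formed) = 8×818 + 4×448 = 8336
ΔH = Σ(broken) − Σ(formed) = (4148 + 4D) − (8336) = −4188 + 4D
Setting this equal to −2600 kJ gives 4D = 1588, so D = 397 kJ/mol.

D(C-H) ≈ 397 kJ/mol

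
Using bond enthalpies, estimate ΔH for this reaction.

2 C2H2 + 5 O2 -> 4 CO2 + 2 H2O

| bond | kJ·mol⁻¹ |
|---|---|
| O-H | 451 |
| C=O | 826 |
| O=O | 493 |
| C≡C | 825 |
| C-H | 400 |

Bonds broken (reactants):
  C≡C: 2 × 825 = 1650
  C-H: 4 × 400 = 1600
  O=O: 5 × 493 = 2465
  Σ(broken) = 5715 kJ
Bonds formed (products):
  C=O: 8 × 826 = 6608
  O-H: 4 × 451 = 1804
  Σ(formed) = 8412 kJ
ΔH = Σ(broken) − Σ(formed) = 5715 − 8412 = −2697 kJ

ΔH ≈ −2697 kJ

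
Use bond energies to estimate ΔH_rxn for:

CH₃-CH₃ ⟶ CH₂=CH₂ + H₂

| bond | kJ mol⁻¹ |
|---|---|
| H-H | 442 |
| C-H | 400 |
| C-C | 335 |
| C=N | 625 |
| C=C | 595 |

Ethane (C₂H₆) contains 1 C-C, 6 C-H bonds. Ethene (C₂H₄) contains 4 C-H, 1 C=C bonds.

Bonds broken (reactants):
  C-C: 1 × 335 = 335
  C-H: 6 × 400 = 2400
  Σ(broken) = 2735 kJ
Bonds formed (products):
  C-H: 4 × 400 = 1600
  C=C: 1 × 595 = 595
  H-H: 1 × 442 = 442
  Σ(formed) = 2637 kJ
ΔH = Σ(broken) − Σ(formed) = 2735 − 2637 = +98 kJ

ΔH ≈ +98 kJ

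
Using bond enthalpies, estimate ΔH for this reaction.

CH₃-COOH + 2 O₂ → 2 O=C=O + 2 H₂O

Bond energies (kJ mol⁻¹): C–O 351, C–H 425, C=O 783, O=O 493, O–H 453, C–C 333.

Bonds broken (reactants):
  C–C: 1 × 333 = 333
  C–H: 3 × 425 = 1275
  C–O: 1 × 351 = 351
  C=O: 1 × 783 = 783
  O–H: 1 × 453 = 453
  O=O: 2 × 493 = 986
  Σ(broken) = 4181 kJ
Bonds formed (products):
  C=O: 4 × 783 = 3132
  O–H: 4 × 453 = 1812
  Σ(formed) = 4944 kJ
ΔH = Σ(broken) − Σ(formed) = 4181 − 4944 = −763 kJ

ΔH ≈ −763 kJ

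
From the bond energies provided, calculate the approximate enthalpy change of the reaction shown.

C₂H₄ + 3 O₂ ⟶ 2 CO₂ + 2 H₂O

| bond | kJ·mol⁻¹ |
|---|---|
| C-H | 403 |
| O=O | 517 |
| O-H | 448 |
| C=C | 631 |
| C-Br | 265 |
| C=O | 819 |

ΔH ≈ −1274 kJ

Bonds broken (reactants):
  C-H: 4 × 403 = 1612
  C=C: 1 × 631 = 631
  O=O: 3 × 517 = 1551
  Σ(broken) = 3794 kJ
Bonds formed (products):
  C=O: 4 × 819 = 3276
  O-H: 4 × 448 = 1792
  Σ(formed) = 5068 kJ
ΔH = Σ(broken) − Σ(formed) = 3794 − 5068 = −1274 kJ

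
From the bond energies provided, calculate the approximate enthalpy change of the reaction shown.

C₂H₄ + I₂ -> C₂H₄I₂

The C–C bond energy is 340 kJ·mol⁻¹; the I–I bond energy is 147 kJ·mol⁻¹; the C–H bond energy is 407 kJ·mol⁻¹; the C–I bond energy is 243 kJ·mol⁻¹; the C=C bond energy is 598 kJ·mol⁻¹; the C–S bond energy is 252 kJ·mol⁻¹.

Bonds broken (reactants):
  C–H: 4 × 407 = 1628
  C=C: 1 × 598 = 598
  I–I: 1 × 147 = 147
  Σ(broken) = 2373 kJ
Bonds formed (products):
  C–C: 1 × 340 = 340
  C–H: 4 × 407 = 1628
  C–I: 2 × 243 = 486
  Σ(formed) = 2454 kJ
ΔH = Σ(broken) − Σ(formed) = 2373 − 2454 = −81 kJ

ΔH ≈ −81 kJ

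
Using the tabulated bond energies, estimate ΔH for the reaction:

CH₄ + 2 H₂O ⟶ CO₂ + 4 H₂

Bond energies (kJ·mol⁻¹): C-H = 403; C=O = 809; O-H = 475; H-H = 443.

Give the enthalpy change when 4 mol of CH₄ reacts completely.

ΔH = +488 kJ

Bonds broken (reactants):
  C-H: 4 × 403 = 1612
  O-H: 4 × 475 = 1900
  Σ(broken) = 3512 kJ
Bonds formed (products):
  C=O: 2 × 809 = 1618
  H-H: 4 × 443 = 1772
  Σ(formed) = 3390 kJ
ΔH = Σ(broken) − Σ(formed) = 3512 − 3390 = +122 kJ
For 4× the reaction as written: 4 × (+122) = +488 kJ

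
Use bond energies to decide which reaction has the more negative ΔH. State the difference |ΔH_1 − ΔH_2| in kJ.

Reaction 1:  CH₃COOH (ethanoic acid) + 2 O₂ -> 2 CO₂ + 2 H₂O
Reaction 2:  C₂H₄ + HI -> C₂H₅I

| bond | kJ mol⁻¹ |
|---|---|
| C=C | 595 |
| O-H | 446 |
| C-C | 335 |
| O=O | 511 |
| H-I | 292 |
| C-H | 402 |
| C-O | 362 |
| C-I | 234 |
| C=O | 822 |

Reaction 1:
  Bonds broken (reactants):
    C-C: 1 × 335 = 335
    C-H: 3 × 402 = 1206
    C-O: 1 × 362 = 362
    C=O: 1 × 822 = 822
    O-H: 1 × 446 = 446
    O=O: 2 × 511 = 1022
    Σ(broken) = 4193 kJ
  Bonds formed (products):
    C=O: 4 × 822 = 3288
    O-H: 4 × 446 = 1784
    Σ(formed) = 5072 kJ
  ΔH_1 = 4193 − 5072 = −879 kJ
Reaction 2:
  Bonds broken (reactants):
    C-H: 4 × 402 = 1608
    C=C: 1 × 595 = 595
    H-I: 1 × 292 = 292
    Σ(broken) = 2495 kJ
  Bonds formed (products):
    C-C: 1 × 335 = 335
    C-H: 5 × 402 = 2010
    C-I: 1 × 234 = 234
    Σ(formed) = 2579 kJ
  ΔH_2 = 2495 − 2579 = −84 kJ
ΔH_1 − ΔH_2 = −795 kJ, so reaction 1 has the more negative ΔH; |ΔH_1 − ΔH_2| = 795 kJ.

Reaction 1, by 795 kJ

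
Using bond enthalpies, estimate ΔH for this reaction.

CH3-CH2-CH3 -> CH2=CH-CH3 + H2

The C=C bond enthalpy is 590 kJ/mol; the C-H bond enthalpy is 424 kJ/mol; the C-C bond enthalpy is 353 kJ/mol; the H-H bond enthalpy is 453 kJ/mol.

ΔH ≈ +158 kJ

Bonds broken (reactants):
  C-C: 2 × 353 = 706
  C-H: 8 × 424 = 3392
  Σ(broken) = 4098 kJ
Bonds formed (products):
  C-C: 1 × 353 = 353
  C-H: 6 × 424 = 2544
  C=C: 1 × 590 = 590
  H-H: 1 × 453 = 453
  Σ(formed) = 3940 kJ
ΔH = Σ(broken) − Σ(formed) = 4098 − 3940 = +158 kJ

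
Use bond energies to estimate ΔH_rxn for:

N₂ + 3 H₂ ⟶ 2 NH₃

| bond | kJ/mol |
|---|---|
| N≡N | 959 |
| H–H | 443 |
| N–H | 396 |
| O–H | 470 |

ΔH ≈ −88 kJ

Bonds broken (reactants):
  H–H: 3 × 443 = 1329
  N≡N: 1 × 959 = 959
  Σ(broken) = 2288 kJ
Bonds formed (products):
  N–H: 6 × 396 = 2376
  Σ(formed) = 2376 kJ
ΔH = Σ(broken) − Σ(formed) = 2288 − 2376 = −88 kJ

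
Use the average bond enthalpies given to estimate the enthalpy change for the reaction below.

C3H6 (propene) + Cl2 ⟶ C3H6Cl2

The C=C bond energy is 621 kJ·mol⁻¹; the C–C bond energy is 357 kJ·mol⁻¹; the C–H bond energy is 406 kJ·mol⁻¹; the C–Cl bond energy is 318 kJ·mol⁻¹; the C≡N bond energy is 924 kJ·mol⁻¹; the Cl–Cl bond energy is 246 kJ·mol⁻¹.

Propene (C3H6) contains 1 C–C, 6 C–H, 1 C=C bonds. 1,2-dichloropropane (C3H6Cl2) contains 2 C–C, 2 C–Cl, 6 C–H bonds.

Bonds broken (reactants):
  C–C: 1 × 357 = 357
  C–H: 6 × 406 = 2436
  C=C: 1 × 621 = 621
  Cl–Cl: 1 × 246 = 246
  Σ(broken) = 3660 kJ
Bonds formed (products):
  C–C: 2 × 357 = 714
  C–Cl: 2 × 318 = 636
  C–H: 6 × 406 = 2436
  Σ(formed) = 3786 kJ
ΔH = Σ(broken) − Σ(formed) = 3660 − 3786 = −126 kJ

ΔH ≈ −126 kJ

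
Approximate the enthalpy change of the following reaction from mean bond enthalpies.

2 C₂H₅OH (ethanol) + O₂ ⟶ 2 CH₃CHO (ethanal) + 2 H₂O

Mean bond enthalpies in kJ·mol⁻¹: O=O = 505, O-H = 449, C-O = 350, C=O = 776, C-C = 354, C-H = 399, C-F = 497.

ΔH ≈ −447 kJ

Bonds broken (reactants):
  C-C: 2 × 354 = 708
  C-H: 10 × 399 = 3990
  C-O: 2 × 350 = 700
  O-H: 2 × 449 = 898
  O=O: 1 × 505 = 505
  Σ(broken) = 6801 kJ
Bonds formed (products):
  C-C: 2 × 354 = 708
  C-H: 8 × 399 = 3192
  C=O: 2 × 776 = 1552
  O-H: 4 × 449 = 1796
  Σ(formed) = 7248 kJ
ΔH = Σ(broken) − Σ(formed) = 6801 − 7248 = −447 kJ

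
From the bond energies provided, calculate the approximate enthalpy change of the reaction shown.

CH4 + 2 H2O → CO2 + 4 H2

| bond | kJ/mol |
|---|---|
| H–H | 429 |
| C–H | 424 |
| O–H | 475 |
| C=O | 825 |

Bonds broken (reactants):
  C–H: 4 × 424 = 1696
  O–H: 4 × 475 = 1900
  Σ(broken) = 3596 kJ
Bonds formed (products):
  C=O: 2 × 825 = 1650
  H–H: 4 × 429 = 1716
  Σ(formed) = 3366 kJ
ΔH = Σ(broken) − Σ(formed) = 3596 − 3366 = +230 kJ

ΔH ≈ +230 kJ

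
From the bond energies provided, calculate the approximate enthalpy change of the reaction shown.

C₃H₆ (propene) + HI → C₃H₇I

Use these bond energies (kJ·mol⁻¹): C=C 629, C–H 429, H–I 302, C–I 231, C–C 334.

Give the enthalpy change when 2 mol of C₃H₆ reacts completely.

Bonds broken (reactants):
  C–C: 1 × 334 = 334
  C–H: 6 × 429 = 2574
  C=C: 1 × 629 = 629
  H–I: 1 × 302 = 302
  Σ(broken) = 3839 kJ
Bonds formed (products):
  C–C: 2 × 334 = 668
  C–H: 7 × 429 = 3003
  C–I: 1 × 231 = 231
  Σ(formed) = 3902 kJ
ΔH = Σ(broken) − Σ(formed) = 3839 − 3902 = −63 kJ
For 2× the reaction as written: 2 × (−63) = −126 kJ

ΔH = −126 kJ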